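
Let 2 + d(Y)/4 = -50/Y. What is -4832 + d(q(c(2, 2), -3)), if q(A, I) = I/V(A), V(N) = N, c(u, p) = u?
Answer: -14120/3 ≈ -4706.7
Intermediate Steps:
q(A, I) = I/A
d(Y) = -8 - 200/Y (d(Y) = -8 + 4*(-50/Y) = -8 - 200/Y)
-4832 + d(q(c(2, 2), -3)) = -4832 + (-8 - 200/((-3/2))) = -4832 + (-8 - 200/((-3*½))) = -4832 + (-8 - 200/(-3/2)) = -4832 + (-8 - 200*(-⅔)) = -4832 + (-8 + 400/3) = -4832 + 376/3 = -14120/3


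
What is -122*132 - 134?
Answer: -16238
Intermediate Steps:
-122*132 - 134 = -16104 - 134 = -16238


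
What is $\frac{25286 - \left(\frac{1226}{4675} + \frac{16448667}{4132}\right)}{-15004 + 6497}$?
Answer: $- \frac{411549606543}{164330569700} \approx -2.5044$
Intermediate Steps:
$\frac{25286 - \left(\frac{1226}{4675} + \frac{16448667}{4132}\right)}{-15004 + 6497} = \frac{25286 - \left(\frac{1226}{4675} + \frac{2319}{4132 \cdot \frac{1}{7093}}\right)}{-8507} = \left(25286 - \left(\frac{1226}{4675} + \frac{2319}{\frac{4132}{7093}}\right)\right) \left(- \frac{1}{8507}\right) = \left(25286 - \frac{76902584057}{19317100}\right) \left(- \frac{1}{8507}\right) = \frac{411549606543}{19317100} \left(- \frac{1}{8507}\right) = - \frac{411549606543}{164330569700}$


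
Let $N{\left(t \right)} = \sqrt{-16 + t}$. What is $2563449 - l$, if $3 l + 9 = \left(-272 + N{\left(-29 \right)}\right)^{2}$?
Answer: $\frac{7616417}{3} + 544 i \sqrt{5} \approx 2.5388 \cdot 10^{6} + 1216.4 i$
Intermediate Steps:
$l = -3 + \frac{\left(-272 + 3 i \sqrt{5}\right)^{2}}{3}$ ($l = -3 + \frac{\left(-272 + \sqrt{-16 - 29}\right)^{2}}{3} = -3 + \frac{\left(-272 + \sqrt{-45}\right)^{2}}{3} = -3 + \frac{\left(-272 + 3 i \sqrt{5}\right)^{2}}{3} \approx 24643.0 - 1216.4 i$)
$2563449 - l = 2563449 - \left(\frac{73930}{3} - 544 i \sqrt{5}\right) = \frac{7616417}{3} + 544 i \sqrt{5}$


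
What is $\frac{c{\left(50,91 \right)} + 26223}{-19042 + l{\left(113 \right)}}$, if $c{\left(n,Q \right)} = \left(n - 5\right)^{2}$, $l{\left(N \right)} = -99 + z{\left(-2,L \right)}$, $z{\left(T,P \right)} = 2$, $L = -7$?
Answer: $- \frac{28248}{19139} \approx -1.4759$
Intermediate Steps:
$l{\left(N \right)} = -97$ ($l{\left(N \right)} = -99 + 2 = -97$)
$c{\left(n,Q \right)} = \left(-5 + n\right)^{2}$
$\frac{c{\left(50,91 \right)} + 26223}{-19042 + l{\left(113 \right)}} = \frac{\left(-5 + 50\right)^{2} + 26223}{-19042 - 97} = \frac{45^{2} + 26223}{-19139} = \left(2025 + 26223\right) \left(- \frac{1}{19139}\right) = 28248 \left(- \frac{1}{19139}\right) = - \frac{28248}{19139}$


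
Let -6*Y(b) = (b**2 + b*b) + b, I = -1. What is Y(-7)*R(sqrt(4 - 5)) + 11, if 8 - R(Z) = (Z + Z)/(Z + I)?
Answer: -571/6 - 91*I/6 ≈ -95.167 - 15.167*I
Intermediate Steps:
Y(b) = -b**2/3 - b/6 (Y(b) = -((b**2 + b*b) + b)/6 = -((b**2 + b**2) + b)/6 = -(2*b**2 + b)/6 = -(b + 2*b**2)/6 = -b**2/3 - b/6)
R(Z) = 8 - 2*Z/(-1 + Z) (R(Z) = 8 - (Z + Z)/(Z - 1) = 8 - 2*Z/(-1 + Z))
Y(-7)*R(sqrt(4 - 5)) + 11 = (-1/6*(-7)*(1 + 2*(-7)))*(2*(-4 + 3*sqrt(4 - 5))/(-1 + sqrt(4 - 5))) + 11 = (-1/6*(-7)*(1 - 14))*(2*(-4 + 3*sqrt(-1))/(-1 + sqrt(-1))) + 11 = (-1/6*(-7)*(-13))*(2*(-4 + 3*I)/(-1 + I)) + 11 = -91*(-1 - I)/2*(-4 + 3*I)/3 + 11 = -91*(-1 - I)*(-4 + 3*I)/6 + 11 = 11 - 91*(-1 - I)*(-4 + 3*I)/6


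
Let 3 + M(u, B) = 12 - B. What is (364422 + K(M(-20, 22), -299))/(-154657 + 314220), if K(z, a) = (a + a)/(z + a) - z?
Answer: 4373243/1914756 ≈ 2.2840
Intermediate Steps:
M(u, B) = 9 - B (M(u, B) = -3 + (12 - B) = 9 - B)
K(z, a) = -z + 2*a/(a + z) (K(z, a) = (2*a)/(a + z) - z = 2*a/(a + z) - z = -z + 2*a/(a + z))
(364422 + K(M(-20, 22), -299))/(-154657 + 314220) = (364422 + (-(9 - 1*22)**2 + 2*(-299) - 1*(-299)*(9 - 1*22))/(-299 + (9 - 1*22)))/(-154657 + 314220) = (364422 + (-(9 - 22)**2 - 598 - 1*(-299)*(9 - 22))/(-299 + (9 - 22)))/159563 = (364422 + (-1*(-13)**2 - 598 - 1*(-299)*(-13))/(-299 - 13))*(1/159563) = (364422 + (-1*169 - 598 - 3887)/(-312))*(1/159563) = (364422 - (-169 - 598 - 3887)/312)*(1/159563) = (364422 - 1/312*(-4654))*(1/159563) = (364422 + 179/12)*(1/159563) = (4373243/12)*(1/159563) = 4373243/1914756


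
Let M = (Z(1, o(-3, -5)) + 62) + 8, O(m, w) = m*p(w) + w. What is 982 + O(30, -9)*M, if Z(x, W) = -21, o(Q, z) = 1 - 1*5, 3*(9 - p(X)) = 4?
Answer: 11811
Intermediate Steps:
p(X) = 23/3 (p(X) = 9 - 1/3*4 = 9 - 4/3 = 23/3)
o(Q, z) = -4 (o(Q, z) = 1 - 5 = -4)
O(m, w) = w + 23*m/3 (O(m, w) = m*(23/3) + w = 23*m/3 + w = w + 23*m/3)
M = 49 (M = (-21 + 62) + 8 = 41 + 8 = 49)
982 + O(30, -9)*M = 982 + (-9 + (23/3)*30)*49 = 982 + (-9 + 230)*49 = 982 + 221*49 = 982 + 10829 = 11811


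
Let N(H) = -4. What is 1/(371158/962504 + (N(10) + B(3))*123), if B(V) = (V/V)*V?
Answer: -481252/59008417 ≈ -0.0081556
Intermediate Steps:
B(V) = V (B(V) = 1*V = V)
1/(371158/962504 + (N(10) + B(3))*123) = 1/(371158/962504 + (-4 + 3)*123) = 1/(371158*(1/962504) - 1*123) = 1/(185579/481252 - 123) = 1/(-59008417/481252) = -481252/59008417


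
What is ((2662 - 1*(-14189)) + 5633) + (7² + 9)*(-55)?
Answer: 19294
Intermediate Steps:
((2662 - 1*(-14189)) + 5633) + (7² + 9)*(-55) = ((2662 + 14189) + 5633) + (49 + 9)*(-55) = (16851 + 5633) + 58*(-55) = 22484 - 3190 = 19294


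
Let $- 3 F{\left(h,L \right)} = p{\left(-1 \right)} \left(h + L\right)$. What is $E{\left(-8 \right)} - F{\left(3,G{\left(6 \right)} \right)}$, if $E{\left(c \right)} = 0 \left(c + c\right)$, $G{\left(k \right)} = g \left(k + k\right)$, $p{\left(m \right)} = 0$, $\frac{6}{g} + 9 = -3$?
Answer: $0$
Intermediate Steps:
$g = - \frac{1}{2}$ ($g = \frac{6}{-9 - 3} = \frac{6}{-12} = 6 \left(- \frac{1}{12}\right) = - \frac{1}{2} \approx -0.5$)
$G{\left(k \right)} = - k$ ($G{\left(k \right)} = - \frac{k + k}{2} = - \frac{2 k}{2} = - k$)
$E{\left(c \right)} = 0$ ($E{\left(c \right)} = 0 \cdot 2 c = 0$)
$F{\left(h,L \right)} = 0$ ($F{\left(h,L \right)} = - \frac{0 \left(h + L\right)}{3} = - \frac{0 \left(L + h\right)}{3} = \left(- \frac{1}{3}\right) 0 = 0$)
$E{\left(-8 \right)} - F{\left(3,G{\left(6 \right)} \right)} = 0 - 0 = 0 + 0 = 0$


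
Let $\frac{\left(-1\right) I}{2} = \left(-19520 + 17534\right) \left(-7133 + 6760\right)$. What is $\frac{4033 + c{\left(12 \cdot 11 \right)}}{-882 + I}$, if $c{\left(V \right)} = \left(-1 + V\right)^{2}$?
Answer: $- \frac{10597}{741219} \approx -0.014297$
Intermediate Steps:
$I = -1481556$ ($I = - 2 \left(-19520 + 17534\right) \left(-7133 + 6760\right) = - 2 \left(\left(-1986\right) \left(-373\right)\right) = \left(-2\right) 740778 = -1481556$)
$\frac{4033 + c{\left(12 \cdot 11 \right)}}{-882 + I} = \frac{4033 + \left(-1 + 12 \cdot 11\right)^{2}}{-882 - 1481556} = \frac{4033 + \left(-1 + 132\right)^{2}}{-1482438} = \left(4033 + 131^{2}\right) \left(- \frac{1}{1482438}\right) = \left(4033 + 17161\right) \left(- \frac{1}{1482438}\right) = 21194 \left(- \frac{1}{1482438}\right) = - \frac{10597}{741219}$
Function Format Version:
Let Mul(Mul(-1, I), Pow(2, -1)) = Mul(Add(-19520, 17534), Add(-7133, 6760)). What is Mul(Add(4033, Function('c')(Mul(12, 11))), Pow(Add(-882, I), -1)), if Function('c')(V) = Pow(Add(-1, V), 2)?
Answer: Rational(-10597, 741219) ≈ -0.014297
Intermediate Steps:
I = -1481556 (I = Mul(-2, Mul(Add(-19520, 17534), Add(-7133, 6760))) = Mul(-2, Mul(-1986, -373)) = Mul(-2, 740778) = -1481556)
Mul(Add(4033, Function('c')(Mul(12, 11))), Pow(Add(-882, I), -1)) = Mul(Add(4033, Pow(Add(-1, Mul(12, 11)), 2)), Pow(Add(-882, -1481556), -1)) = Mul(Add(4033, Pow(Add(-1, 132), 2)), Pow(-1482438, -1)) = Mul(Add(4033, Pow(131, 2)), Rational(-1, 1482438)) = Mul(Add(4033, 17161), Rational(-1, 1482438)) = Mul(21194, Rational(-1, 1482438)) = Rational(-10597, 741219)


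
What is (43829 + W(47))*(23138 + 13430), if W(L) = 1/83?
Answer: 133027362944/83 ≈ 1.6027e+9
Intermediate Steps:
W(L) = 1/83
(43829 + W(47))*(23138 + 13430) = (43829 + 1/83)*(23138 + 13430) = (3637808/83)*36568 = 133027362944/83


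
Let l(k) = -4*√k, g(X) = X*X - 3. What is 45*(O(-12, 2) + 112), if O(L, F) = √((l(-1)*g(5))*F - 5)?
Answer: 5040 + 45*√(-5 - 176*I) ≈ 5456.2 - 428.18*I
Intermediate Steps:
g(X) = -3 + X² (g(X) = X² - 3 = -3 + X²)
O(L, F) = √(-5 - 88*I*F) (O(L, F) = √(((-4*I)*(-3 + 5²))*F - 5) = √(((-4*I)*(-3 + 25))*F - 5) = √((-4*I*22)*F - 5) = √((-88*I)*F - 5) = √(-88*I*F - 5) = √(-5 - 88*I*F))
45*(O(-12, 2) + 112) = 45*(√(-5 - 88*I*2) + 112) = 45*(√(-5 - 176*I) + 112) = 45*(112 + √(-5 - 176*I)) = 5040 + 45*√(-5 - 176*I)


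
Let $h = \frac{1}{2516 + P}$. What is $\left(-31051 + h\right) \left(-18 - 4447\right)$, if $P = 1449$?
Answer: $\frac{109943672102}{793} \approx 1.3864 \cdot 10^{8}$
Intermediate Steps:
$h = \frac{1}{3965}$ ($h = \frac{1}{2516 + 1449} = \frac{1}{3965} \approx 0.00025221$)
$\left(-31051 + h\right) \left(-18 - 4447\right) = \left(-31051 + \frac{1}{3965}\right) \left(-18 - 4447\right) = \left(- \frac{123117214}{3965}\right) \left(-4465\right) = \frac{109943672102}{793}$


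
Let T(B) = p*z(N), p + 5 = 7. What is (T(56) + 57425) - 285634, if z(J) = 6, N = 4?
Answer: -228197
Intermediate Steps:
p = 2 (p = -5 + 7 = 2)
T(B) = 12 (T(B) = 2*6 = 12)
(T(56) + 57425) - 285634 = (12 + 57425) - 285634 = 57437 - 285634 = -228197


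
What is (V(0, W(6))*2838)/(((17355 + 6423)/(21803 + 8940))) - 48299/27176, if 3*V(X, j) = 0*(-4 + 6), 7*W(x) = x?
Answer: -48299/27176 ≈ -1.7773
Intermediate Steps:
W(x) = x/7
V(X, j) = 0 (V(X, j) = (0*(-4 + 6))/3 = (0*2)/3 = (1/3)*0 = 0)
(V(0, W(6))*2838)/(((17355 + 6423)/(21803 + 8940))) - 48299/27176 = (0*2838)/(((17355 + 6423)/(21803 + 8940))) - 48299/27176 = 0/((23778/30743)) - 48299*1/27176 = 0/((23778*(1/30743))) - 48299/27176 = 0/(23778/30743) - 48299/27176 = 0*(30743/23778) - 48299/27176 = 0 - 48299/27176 = -48299/27176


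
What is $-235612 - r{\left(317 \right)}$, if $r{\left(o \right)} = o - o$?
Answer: $-235612$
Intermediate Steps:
$r{\left(o \right)} = 0$
$-235612 - r{\left(317 \right)} = -235612 - 0 = -235612 + 0 = -235612$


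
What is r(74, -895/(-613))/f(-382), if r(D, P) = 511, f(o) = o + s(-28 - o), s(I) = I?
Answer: -73/4 ≈ -18.250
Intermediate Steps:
f(o) = -28 (f(o) = o + (-28 - o) = -28)
r(74, -895/(-613))/f(-382) = 511/(-28) = 511*(-1/28) = -73/4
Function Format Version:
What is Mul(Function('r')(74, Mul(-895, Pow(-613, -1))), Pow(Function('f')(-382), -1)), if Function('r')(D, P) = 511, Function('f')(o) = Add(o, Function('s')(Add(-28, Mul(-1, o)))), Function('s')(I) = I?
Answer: Rational(-73, 4) ≈ -18.250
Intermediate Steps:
Function('f')(o) = -28 (Function('f')(o) = Add(o, Add(-28, Mul(-1, o))) = -28)
Mul(Function('r')(74, Mul(-895, Pow(-613, -1))), Pow(Function('f')(-382), -1)) = Mul(511, Pow(-28, -1)) = Mul(511, Rational(-1, 28)) = Rational(-73, 4)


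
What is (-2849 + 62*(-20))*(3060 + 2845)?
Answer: -24145545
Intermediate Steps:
(-2849 + 62*(-20))*(3060 + 2845) = (-2849 - 1240)*5905 = -4089*5905 = -24145545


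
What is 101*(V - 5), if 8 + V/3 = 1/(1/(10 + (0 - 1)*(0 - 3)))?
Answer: 1010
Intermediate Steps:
V = 15 (V = -24 + 3/(1/(10 + (0 - 1)*(0 - 3))) = -24 + 3/(1/(10 - 1*(-3))) = -24 + 3/(1/(10 + 3)) = -24 + 3/(1/13) = -24 + 3*13 = -24 + 39 = 15)
101*(V - 5) = 101*(15 - 5) = 101*10 = 1010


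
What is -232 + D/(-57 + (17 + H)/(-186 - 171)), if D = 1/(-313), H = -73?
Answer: -210513733/907387 ≈ -232.00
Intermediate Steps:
D = -1/313 ≈ -0.0031949
-232 + D/(-57 + (17 + H)/(-186 - 171)) = -232 - 1/313/(-57 + (17 - 73)/(-186 - 171)) = -232 - 1/313/(-57 - 56/(-357)) = -232 - 1/313/(-57 - 56*(-1/357)) = -232 - 1/313/(-57 + 8/51) = -232 - 1/313/(-2899/51) = -232 - 51/2899*(-1/313) = -232 + 51/907387 = -210513733/907387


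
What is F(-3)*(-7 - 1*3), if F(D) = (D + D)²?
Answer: -360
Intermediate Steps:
F(D) = 4*D² (F(D) = (2*D)² = 4*D²)
F(-3)*(-7 - 1*3) = (4*(-3)²)*(-7 - 1*3) = (4*9)*(-7 - 3) = 36*(-10) = -360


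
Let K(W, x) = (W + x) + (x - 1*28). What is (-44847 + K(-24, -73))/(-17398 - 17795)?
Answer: 15015/11731 ≈ 1.2799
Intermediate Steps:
K(W, x) = -28 + W + 2*x (K(W, x) = (W + x) + (x - 28) = (W + x) + (-28 + x) = -28 + W + 2*x)
(-44847 + K(-24, -73))/(-17398 - 17795) = (-44847 + (-28 - 24 + 2*(-73)))/(-17398 - 17795) = (-44847 + (-28 - 24 - 146))/(-35193) = (-44847 - 198)*(-1/35193) = -45045*(-1/35193) = 15015/11731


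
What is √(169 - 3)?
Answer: √166 ≈ 12.884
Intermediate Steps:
√(169 - 3) = √166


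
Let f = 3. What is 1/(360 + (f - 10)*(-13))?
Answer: 1/451 ≈ 0.0022173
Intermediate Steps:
1/(360 + (f - 10)*(-13)) = 1/(360 + (3 - 10)*(-13)) = 1/(360 - 7*(-13)) = 1/(360 + 91) = 1/451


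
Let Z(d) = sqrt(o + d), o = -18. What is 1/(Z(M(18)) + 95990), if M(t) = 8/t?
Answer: 431955/41463360529 - 3*I*sqrt(158)/82926721058 ≈ 1.0418e-5 - 4.5473e-10*I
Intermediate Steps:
Z(d) = sqrt(-18 + d)
1/(Z(M(18)) + 95990) = 1/(sqrt(-18 + 8/18) + 95990) = 1/(sqrt(-18 + 8*(1/18)) + 95990) = 1/(sqrt(-18 + 4/9) + 95990) = 1/(sqrt(-158/9) + 95990) = 1/(I*sqrt(158)/3 + 95990) = 1/(95990 + I*sqrt(158)/3)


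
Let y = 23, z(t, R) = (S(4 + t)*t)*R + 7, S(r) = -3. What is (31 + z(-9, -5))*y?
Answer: -2231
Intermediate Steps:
z(t, R) = 7 - 3*R*t (z(t, R) = (-3*t)*R + 7 = -3*R*t + 7 = 7 - 3*R*t)
(31 + z(-9, -5))*y = (31 + (7 - 3*(-5)*(-9)))*23 = (31 + (7 - 135))*23 = (31 - 128)*23 = -97*23 = -2231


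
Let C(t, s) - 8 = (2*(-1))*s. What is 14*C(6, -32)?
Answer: 1008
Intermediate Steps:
C(t, s) = 8 - 2*s (C(t, s) = 8 + (2*(-1))*s = 8 - 2*s)
14*C(6, -32) = 14*(8 - 2*(-32)) = 14*(8 + 64) = 14*72 = 1008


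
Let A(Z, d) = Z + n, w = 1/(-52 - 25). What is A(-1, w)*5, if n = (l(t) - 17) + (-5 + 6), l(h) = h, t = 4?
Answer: -65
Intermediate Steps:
n = -12 (n = (4 - 17) + (-5 + 6) = -13 + 1 = -12)
w = -1/77 (w = 1/(-77) = -1/77 ≈ -0.012987)
A(Z, d) = -12 + Z (A(Z, d) = Z - 12 = -12 + Z)
A(-1, w)*5 = (-12 - 1)*5 = -13*5 = -65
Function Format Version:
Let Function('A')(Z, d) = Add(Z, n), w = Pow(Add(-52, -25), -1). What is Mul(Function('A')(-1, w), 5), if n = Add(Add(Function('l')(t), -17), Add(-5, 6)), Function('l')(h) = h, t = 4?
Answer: -65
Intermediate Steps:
n = -12 (n = Add(Add(4, -17), Add(-5, 6)) = Add(-13, 1) = -12)
w = Rational(-1, 77) (w = Pow(-77, -1) = Rational(-1, 77) ≈ -0.012987)
Function('A')(Z, d) = Add(-12, Z) (Function('A')(Z, d) = Add(Z, -12) = Add(-12, Z))
Mul(Function('A')(-1, w), 5) = Mul(Add(-12, -1), 5) = Mul(-13, 5) = -65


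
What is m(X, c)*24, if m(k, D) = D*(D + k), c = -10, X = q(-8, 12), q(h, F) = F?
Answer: -480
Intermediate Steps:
X = 12
m(X, c)*24 = -10*(-10 + 12)*24 = -10*2*24 = -20*24 = -480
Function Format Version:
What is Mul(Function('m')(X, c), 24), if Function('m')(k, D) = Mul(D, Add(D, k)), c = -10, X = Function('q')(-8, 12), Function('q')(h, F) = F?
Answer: -480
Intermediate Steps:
X = 12
Mul(Function('m')(X, c), 24) = Mul(Mul(-10, Add(-10, 12)), 24) = Mul(Mul(-10, 2), 24) = Mul(-20, 24) = -480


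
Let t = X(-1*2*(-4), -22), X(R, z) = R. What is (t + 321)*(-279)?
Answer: -91791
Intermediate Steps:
t = 8 (t = -1*2*(-4) = -2*(-4) = 8)
(t + 321)*(-279) = (8 + 321)*(-279) = 329*(-279) = -91791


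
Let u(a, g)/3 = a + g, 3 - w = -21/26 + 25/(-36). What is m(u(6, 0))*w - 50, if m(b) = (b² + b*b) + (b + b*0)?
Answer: 76659/26 ≈ 2948.4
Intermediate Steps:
w = 2107/468 (w = 3 - (-21/26 + 25/(-36)) = 3 - (-21*1/26 + 25*(-1/36)) = 3 - (-21/26 - 25/36) = 3 - 1*(-703/468) = 3 + 703/468 = 2107/468 ≈ 4.5021)
u(a, g) = 3*a + 3*g (u(a, g) = 3*(a + g) = 3*a + 3*g)
m(b) = b + 2*b² (m(b) = (b² + b²) + (b + 0) = 2*b² + b = b + 2*b²)
m(u(6, 0))*w - 50 = ((3*6 + 3*0)*(1 + 2*(3*6 + 3*0)))*(2107/468) - 50 = ((18 + 0)*(1 + 2*(18 + 0)))*(2107/468) - 50 = (18*(1 + 2*18))*(2107/468) - 50 = (18*(1 + 36))*(2107/468) - 50 = (18*37)*(2107/468) - 50 = 666*(2107/468) - 50 = 77959/26 - 50 = 76659/26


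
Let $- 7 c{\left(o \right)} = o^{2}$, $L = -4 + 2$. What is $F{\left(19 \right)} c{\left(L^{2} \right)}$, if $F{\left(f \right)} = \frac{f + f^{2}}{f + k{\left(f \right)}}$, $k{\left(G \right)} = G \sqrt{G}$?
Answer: $\frac{160}{63} - \frac{160 \sqrt{19}}{63} \approx -8.5305$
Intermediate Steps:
$L = -2$
$k{\left(G \right)} = G^{\frac{3}{2}}$
$c{\left(o \right)} = - \frac{o^{2}}{7}$
$F{\left(f \right)} = \frac{f + f^{2}}{f + f^{\frac{3}{2}}}$
$F{\left(19 \right)} c{\left(L^{2} \right)} = \frac{19 \left(1 + 19\right)}{19 + 19^{\frac{3}{2}}} \left(- \frac{\left(\left(-2\right)^{2}\right)^{2}}{7}\right) = 19 \frac{1}{19 + 19 \sqrt{19}} \cdot 20 \left(- \frac{4^{2}}{7}\right) = \frac{380}{19 + 19 \sqrt{19}} \left(\left(- \frac{1}{7}\right) 16\right) = \frac{380}{19 + 19 \sqrt{19}} \left(- \frac{16}{7}\right) = - \frac{6080}{7 \left(19 + 19 \sqrt{19}\right)}$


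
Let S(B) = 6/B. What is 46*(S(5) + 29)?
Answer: 6946/5 ≈ 1389.2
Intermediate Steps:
46*(S(5) + 29) = 46*(6/5 + 29) = 46*(151/5) = 6946/5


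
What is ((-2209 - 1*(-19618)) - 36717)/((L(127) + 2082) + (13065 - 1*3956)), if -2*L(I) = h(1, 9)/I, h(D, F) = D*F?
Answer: -4904232/2842505 ≈ -1.7253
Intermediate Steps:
L(I) = -9/(2*I) (L(I) = -1*9/(2*I) = -9/(2*I))
((-2209 - 1*(-19618)) - 36717)/((L(127) + 2082) + (13065 - 1*3956)) = ((-2209 - 1*(-19618)) - 36717)/((-9/2/127 + 2082) + (13065 - 1*3956)) = ((-2209 + 19618) - 36717)/((-9/2*1/127 + 2082) + (13065 - 3956)) = (17409 - 36717)/((-9/254 + 2082) + 9109) = -19308/(528819/254 + 9109) = -19308/2842505/254 = -19308*254/2842505 = -4904232/2842505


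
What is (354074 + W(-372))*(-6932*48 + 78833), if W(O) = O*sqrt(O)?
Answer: -89900450822 + 188903832*I*sqrt(93) ≈ -8.99e+10 + 1.8217e+9*I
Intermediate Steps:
W(O) = O**(3/2)
(354074 + W(-372))*(-6932*48 + 78833) = (354074 + (-372)**(3/2))*(-6932*48 + 78833) = (354074 - 744*I*sqrt(93))*(-332736 + 78833) = (354074 - 744*I*sqrt(93))*(-253903) = -89900450822 + 188903832*I*sqrt(93)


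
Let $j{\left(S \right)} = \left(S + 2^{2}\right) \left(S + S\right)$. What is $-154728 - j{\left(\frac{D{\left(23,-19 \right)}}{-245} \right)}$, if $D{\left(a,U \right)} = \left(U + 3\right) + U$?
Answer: $- \frac{7581730}{49} \approx -1.5473 \cdot 10^{5}$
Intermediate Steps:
$D{\left(a,U \right)} = 3 + 2 U$ ($D{\left(a,U \right)} = \left(3 + U\right) + U = 3 + 2 U$)
$j{\left(S \right)} = 2 S \left(4 + S\right)$ ($j{\left(S \right)} = \left(S + 4\right) 2 S = \left(4 + S\right) 2 S = 2 S \left(4 + S\right)$)
$-154728 - j{\left(\frac{D{\left(23,-19 \right)}}{-245} \right)} = -154728 - 2 \frac{3 + 2 \left(-19\right)}{-245} \left(4 + \frac{3 + 2 \left(-19\right)}{-245}\right) = -154728 - 2 \left(3 - 38\right) \left(- \frac{1}{245}\right) \left(4 + \left(3 - 38\right) \left(- \frac{1}{245}\right)\right) = -154728 - 2 \left(\left(-35\right) \left(- \frac{1}{245}\right)\right) \left(4 - - \frac{1}{7}\right) = -154728 - 2 \cdot \frac{1}{7} \left(4 + \frac{1}{7}\right) = -154728 - 2 \cdot \frac{1}{7} \cdot \frac{29}{7} = -154728 - \frac{58}{49} = - \frac{7581730}{49}$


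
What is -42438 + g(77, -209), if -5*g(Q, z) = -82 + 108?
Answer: -212216/5 ≈ -42443.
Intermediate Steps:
g(Q, z) = -26/5 (g(Q, z) = -(-82 + 108)/5 = -1/5*26 = -26/5)
-42438 + g(77, -209) = -42438 - 26/5 = -212216/5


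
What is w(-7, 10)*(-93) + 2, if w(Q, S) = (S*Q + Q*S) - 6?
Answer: 13580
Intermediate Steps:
w(Q, S) = -6 + 2*Q*S (w(Q, S) = (Q*S + Q*S) - 6 = 2*Q*S - 6 = -6 + 2*Q*S)
w(-7, 10)*(-93) + 2 = (-6 + 2*(-7)*10)*(-93) + 2 = (-6 - 140)*(-93) + 2 = -146*(-93) + 2 = 13578 + 2 = 13580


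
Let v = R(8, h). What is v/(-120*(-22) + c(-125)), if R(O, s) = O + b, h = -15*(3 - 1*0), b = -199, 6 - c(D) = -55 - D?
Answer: -191/2576 ≈ -0.074146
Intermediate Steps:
c(D) = 61 + D (c(D) = 6 - (-55 - D) = 6 + (55 + D) = 61 + D)
h = -45 (h = -15*(3 + 0) = -15*3 = -45)
R(O, s) = -199 + O (R(O, s) = O - 199 = -199 + O)
v = -191 (v = -199 + 8 = -191)
v/(-120*(-22) + c(-125)) = -191/(-120*(-22) + (61 - 125)) = -191/(2640 - 64) = -191/2576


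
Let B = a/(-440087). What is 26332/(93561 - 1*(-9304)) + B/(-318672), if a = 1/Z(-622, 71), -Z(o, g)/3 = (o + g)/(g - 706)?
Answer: 6104346056384698069/23846405783713012080 ≈ 0.25599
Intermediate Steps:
Z(o, g) = -3*(g + o)/(-706 + g) (Z(o, g) = -3*(o + g)/(g - 706) = -3*(g + o)/(-706 + g))
a = -635/1653 (a = 1/(3*(-1*71 - 1*(-622))/(-706 + 71)) = 1/(3*(-71 + 622)/(-635)) = 1/(3*(-1/635)*551) = 1/(-1653/635) = -635/1653 ≈ -0.38415)
B = 635/727463811 (B = -635/1653/(-440087) = -635/1653*(-1/440087) = 635/727463811 ≈ 8.7290e-7)
26332/(93561 - 1*(-9304)) + B/(-318672) = 26332/(93561 - 1*(-9304)) + (635/727463811)/(-318672) = 26332/(93561 + 9304) + (635/727463811)*(-1/318672) = 26332/102865 - 635/231822347578992 = 6104346056384698069/23846405783713012080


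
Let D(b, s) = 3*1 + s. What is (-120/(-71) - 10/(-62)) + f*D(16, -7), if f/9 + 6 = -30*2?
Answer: 5233651/2201 ≈ 2377.9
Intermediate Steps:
D(b, s) = 3 + s
f = -594 (f = -54 + 9*(-30*2) = -54 + 9*(-60) = -54 - 540 = -594)
(-120/(-71) - 10/(-62)) + f*D(16, -7) = (-120/(-71) - 10/(-62)) - 594*(3 - 7) = (-120*(-1/71) - 10*(-1/62)) - 594*(-4) = (120/71 + 5/31) + 2376 = 4075/2201 + 2376 = 5233651/2201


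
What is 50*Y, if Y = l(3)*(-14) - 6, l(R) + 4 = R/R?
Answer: 1800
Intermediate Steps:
l(R) = -3 (l(R) = -4 + R/R = -4 + 1 = -3)
Y = 36 (Y = -3*(-14) - 6 = 42 - 6 = 36)
50*Y = 50*36 = 1800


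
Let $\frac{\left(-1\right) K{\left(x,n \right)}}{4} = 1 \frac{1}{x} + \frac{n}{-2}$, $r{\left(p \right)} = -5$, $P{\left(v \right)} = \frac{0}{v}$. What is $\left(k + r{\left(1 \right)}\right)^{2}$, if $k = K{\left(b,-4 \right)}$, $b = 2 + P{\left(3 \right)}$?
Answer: $225$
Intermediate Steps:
$P{\left(v \right)} = 0$
$b = 2$ ($b = 2 + 0 = 2$)
$K{\left(x,n \right)} = - \frac{4}{x} + 2 n$ ($K{\left(x,n \right)} = - 4 \left(1 \frac{1}{x} + \frac{n}{-2}\right) = - 4 \left(\frac{1}{x} + n \left(- \frac{1}{2}\right)\right) = - 4 \left(\frac{1}{x} - \frac{n}{2}\right) = - \frac{4}{x} + 2 n$)
$k = -10$ ($k = - \frac{4}{2} + 2 \left(-4\right) = \left(-4\right) \frac{1}{2} - 8 = -2 - 8 = -10$)
$\left(k + r{\left(1 \right)}\right)^{2} = \left(-10 - 5\right)^{2} = \left(-15\right)^{2} = 225$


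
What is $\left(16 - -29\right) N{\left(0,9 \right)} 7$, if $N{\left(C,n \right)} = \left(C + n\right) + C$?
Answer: $2835$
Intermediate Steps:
$N{\left(C,n \right)} = n + 2 C$
$\left(16 - -29\right) N{\left(0,9 \right)} 7 = \left(16 - -29\right) \left(9 + 2 \cdot 0\right) 7 = \left(16 + 29\right) \left(9 + 0\right) 7 = 45 \cdot 9 \cdot 7 = 405 \cdot 7 = 2835$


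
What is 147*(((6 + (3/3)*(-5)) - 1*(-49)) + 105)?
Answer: 22785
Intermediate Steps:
147*(((6 + (3/3)*(-5)) - 1*(-49)) + 105) = 147*(((6 + (3*(⅓))*(-5)) + 49) + 105) = 147*(((6 + 1*(-5)) + 49) + 105) = 147*(((6 - 5) + 49) + 105) = 147*((1 + 49) + 105) = 147*(50 + 105) = 147*155 = 22785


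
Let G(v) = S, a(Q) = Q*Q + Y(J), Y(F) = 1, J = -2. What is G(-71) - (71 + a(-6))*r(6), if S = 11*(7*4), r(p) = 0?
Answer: 308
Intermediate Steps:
a(Q) = 1 + Q² (a(Q) = Q*Q + 1 = Q² + 1 = 1 + Q²)
S = 308 (S = 11*28 = 308)
G(v) = 308
G(-71) - (71 + a(-6))*r(6) = 308 - (71 + (1 + (-6)²))*0 = 308 - (71 + (1 + 36))*0 = 308 - (71 + 37)*0 = 308 - 108*0 = 308 - 1*0 = 308 + 0 = 308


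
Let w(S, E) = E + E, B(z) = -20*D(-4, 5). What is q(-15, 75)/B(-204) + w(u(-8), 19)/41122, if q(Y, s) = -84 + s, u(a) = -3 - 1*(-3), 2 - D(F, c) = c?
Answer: -61303/411220 ≈ -0.14908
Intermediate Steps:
D(F, c) = 2 - c
u(a) = 0 (u(a) = -3 + 3 = 0)
B(z) = 60 (B(z) = -20*(2 - 1*5) = -20*(2 - 5) = -20*(-3) = 60)
w(S, E) = 2*E
q(-15, 75)/B(-204) + w(u(-8), 19)/41122 = (-84 + 75)/60 + (2*19)/41122 = -9*1/60 + 38*(1/41122) = -3/20 + 19/20561 = -61303/411220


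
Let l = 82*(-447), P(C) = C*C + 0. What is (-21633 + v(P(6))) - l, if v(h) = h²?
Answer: 16317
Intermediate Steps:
P(C) = C² (P(C) = C² + 0 = C²)
l = -36654
(-21633 + v(P(6))) - l = (-21633 + (6²)²) - 1*(-36654) = (-21633 + 36²) + 36654 = (-21633 + 1296) + 36654 = -20337 + 36654 = 16317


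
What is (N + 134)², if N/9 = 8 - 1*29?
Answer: 3025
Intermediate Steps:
N = -189 (N = 9*(8 - 1*29) = 9*(8 - 29) = 9*(-21) = -189)
(N + 134)² = (-189 + 134)² = (-55)² = 3025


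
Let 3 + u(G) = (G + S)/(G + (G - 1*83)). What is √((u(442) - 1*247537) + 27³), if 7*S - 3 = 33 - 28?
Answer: I*√795939253431/1869 ≈ 477.34*I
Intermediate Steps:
S = 8/7 (S = 3/7 + (33 - 28)/7 = 3/7 + (⅐)*5 = 3/7 + 5/7 = 8/7 ≈ 1.1429)
u(G) = -3 + (8/7 + G)/(-83 + 2*G) (u(G) = -3 + (G + 8/7)/(G + (G - 1*83)) = -3 + (8/7 + G)/(G + (G - 83)) = -3 + (8/7 + G)/(G + (-83 + G)) = -3 + (8/7 + G)/(-83 + 2*G))
√((u(442) - 1*247537) + 27³) = √(((1751 - 35*442)/(7*(-83 + 2*442)) - 1*247537) + 27³) = √(((1751 - 15470)/(7*(-83 + 884)) - 247537) + 19683) = √(((⅐)*(-13719)/801 - 247537) + 19683) = √(((⅐)*(1/801)*(-13719) - 247537) + 19683) = √((-4573/1869 - 247537) + 19683) = √(-462651226/1869 + 19683) = √(-425863699/1869) = I*√795939253431/1869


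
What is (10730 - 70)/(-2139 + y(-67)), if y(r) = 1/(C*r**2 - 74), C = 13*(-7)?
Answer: -1088847045/218484412 ≈ -4.9836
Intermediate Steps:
C = -91
y(r) = 1/(-74 - 91*r**2) (y(r) = 1/(-91*r**2 - 74) = 1/(-74 - 91*r**2))
(10730 - 70)/(-2139 + y(-67)) = (10730 - 70)/(-2139 - 1/(74 + 91*(-67)**2)) = 10660/(-2139 - 1/(74 + 91*4489)) = 10660/(-2139 - 1/(74 + 408499)) = 10660/(-2139 - 1/408573) = 10660/(-873937648/408573) = 10660*(-408573/873937648) = -1088847045/218484412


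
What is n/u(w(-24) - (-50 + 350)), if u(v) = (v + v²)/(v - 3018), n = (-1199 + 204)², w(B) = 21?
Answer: -1088037475/25854 ≈ -42084.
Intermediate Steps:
n = 990025 (n = (-995)² = 990025)
u(v) = (v + v²)/(-3018 + v)
n/u(w(-24) - (-50 + 350)) = 990025/(((21 - (-50 + 350))*(1 + (21 - (-50 + 350)))/(-3018 + (21 - (-50 + 350))))) = 990025/(((21 - 1*300)*(1 + (21 - 1*300))/(-3018 + (21 - 1*300)))) = 990025/(((21 - 300)*(1 + (21 - 300))/(-3018 + (21 - 300)))) = 990025/((-279*(1 - 279)/(-3018 - 279))) = 990025/((-279*(-278)/(-3297))) = 990025/((-279*(-1/3297)*(-278))) = 990025/(-25854/1099) = 990025*(-1099/25854) = -1088037475/25854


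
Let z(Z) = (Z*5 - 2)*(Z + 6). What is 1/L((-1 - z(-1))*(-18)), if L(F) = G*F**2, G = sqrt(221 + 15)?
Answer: sqrt(59)/44196192 ≈ 1.7380e-7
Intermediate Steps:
z(Z) = (-2 + 5*Z)*(6 + Z) (z(Z) = (5*Z - 2)*(6 + Z) = (-2 + 5*Z)*(6 + Z))
G = 2*sqrt(59) (G = sqrt(236) = 2*sqrt(59) ≈ 15.362)
L(F) = 2*sqrt(59)*F**2 (L(F) = (2*sqrt(59))*F**2 = 2*sqrt(59)*F**2)
1/L((-1 - z(-1))*(-18)) = 1/(2*sqrt(59)*((-1 - (-12 + 5*(-1)**2 + 28*(-1)))*(-18))**2) = 1/(2*sqrt(59)*((-1 - (-12 + 5*1 - 28))*(-18))**2) = 1/(2*sqrt(59)*((-1 - (-12 + 5 - 28))*(-18))**2) = 1/(2*sqrt(59)*((-1 - 1*(-35))*(-18))**2) = 1/(2*sqrt(59)*((-1 + 35)*(-18))**2) = 1/(2*sqrt(59)*(34*(-18))**2) = 1/(2*sqrt(59)*(-612)**2) = 1/(2*sqrt(59)*374544) = 1/(749088*sqrt(59)) = sqrt(59)/44196192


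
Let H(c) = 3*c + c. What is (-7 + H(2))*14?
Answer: 14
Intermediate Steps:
H(c) = 4*c
(-7 + H(2))*14 = (-7 + 4*2)*14 = (-7 + 8)*14 = 1*14 = 14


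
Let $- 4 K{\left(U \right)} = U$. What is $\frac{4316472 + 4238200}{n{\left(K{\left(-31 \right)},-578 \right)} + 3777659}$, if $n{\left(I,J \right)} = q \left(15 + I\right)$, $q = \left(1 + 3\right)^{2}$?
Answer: $\frac{8554672}{3778023} \approx 2.2643$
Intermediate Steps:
$q = 16$ ($q = 4^{2} = 16$)
$K{\left(U \right)} = - \frac{U}{4}$
$n{\left(I,J \right)} = 240 + 16 I$ ($n{\left(I,J \right)} = 16 \left(15 + I\right) = 240 + 16 I$)
$\frac{4316472 + 4238200}{n{\left(K{\left(-31 \right)},-578 \right)} + 3777659} = \frac{4316472 + 4238200}{\left(240 + 16 \left(\left(- \frac{1}{4}\right) \left(-31\right)\right)\right) + 3777659} = \frac{8554672}{\left(240 + 16 \cdot \frac{31}{4}\right) + 3777659} = \frac{8554672}{\left(240 + 124\right) + 3777659} = \frac{8554672}{364 + 3777659} = \frac{8554672}{3778023}$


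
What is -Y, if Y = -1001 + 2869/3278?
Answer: 3278409/3278 ≈ 1000.1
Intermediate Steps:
Y = -3278409/3278 (Y = -1001 + 2869*(1/3278) = -1001 + 2869/3278 = -3278409/3278 ≈ -1000.1)
-Y = -1*(-3278409/3278) = 3278409/3278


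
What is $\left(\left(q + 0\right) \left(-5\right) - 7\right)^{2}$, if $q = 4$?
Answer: $729$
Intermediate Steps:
$\left(\left(q + 0\right) \left(-5\right) - 7\right)^{2} = \left(\left(4 + 0\right) \left(-5\right) - 7\right)^{2} = \left(4 \left(-5\right) - 7\right)^{2} = \left(-20 - 7\right)^{2} = \left(-27\right)^{2} = 729$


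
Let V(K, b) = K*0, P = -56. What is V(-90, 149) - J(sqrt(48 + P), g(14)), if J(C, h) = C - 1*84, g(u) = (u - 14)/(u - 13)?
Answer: 84 - 2*I*sqrt(2) ≈ 84.0 - 2.8284*I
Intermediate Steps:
V(K, b) = 0
g(u) = (-14 + u)/(-13 + u)
J(C, h) = -84 + C (J(C, h) = C - 84 = -84 + C)
V(-90, 149) - J(sqrt(48 + P), g(14)) = 0 - (-84 + sqrt(48 - 56)) = 0 - (-84 + sqrt(-8)) = 0 - (-84 + 2*I*sqrt(2)) = 0 + (84 - 2*I*sqrt(2)) = 84 - 2*I*sqrt(2)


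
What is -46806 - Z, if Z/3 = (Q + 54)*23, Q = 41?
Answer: -53361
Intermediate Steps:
Z = 6555 (Z = 3*((41 + 54)*23) = 3*(95*23) = 3*2185 = 6555)
-46806 - Z = -46806 - 1*6555 = -46806 - 6555 = -53361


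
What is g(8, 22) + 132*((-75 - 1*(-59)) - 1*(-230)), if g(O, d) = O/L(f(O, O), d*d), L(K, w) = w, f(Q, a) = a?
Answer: 3418010/121 ≈ 28248.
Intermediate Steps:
g(O, d) = O/d**2 (g(O, d) = O/((d*d)) = O/(d**2) = O/d**2)
g(8, 22) + 132*((-75 - 1*(-59)) - 1*(-230)) = 8/22**2 + 132*((-75 - 1*(-59)) - 1*(-230)) = 8*(1/484) + 132*((-75 + 59) + 230) = 2/121 + 132*(-16 + 230) = 2/121 + 132*214 = 2/121 + 28248 = 3418010/121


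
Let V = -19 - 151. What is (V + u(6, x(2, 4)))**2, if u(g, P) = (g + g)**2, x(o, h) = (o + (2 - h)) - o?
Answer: 676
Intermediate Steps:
x(o, h) = 2 - h (x(o, h) = (2 + o - h) - o = 2 - h)
V = -170
u(g, P) = 4*g**2 (u(g, P) = (2*g)**2 = 4*g**2)
(V + u(6, x(2, 4)))**2 = (-170 + 4*6**2)**2 = (-170 + 4*36)**2 = (-170 + 144)**2 = (-26)**2 = 676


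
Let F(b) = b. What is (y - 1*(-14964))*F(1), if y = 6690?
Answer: 21654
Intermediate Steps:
(y - 1*(-14964))*F(1) = (6690 - 1*(-14964))*1 = (6690 + 14964)*1 = 21654*1 = 21654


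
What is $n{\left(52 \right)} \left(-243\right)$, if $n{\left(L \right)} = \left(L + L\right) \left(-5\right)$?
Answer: $126360$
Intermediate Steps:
$n{\left(L \right)} = - 10 L$ ($n{\left(L \right)} = 2 L \left(-5\right) = - 10 L$)
$n{\left(52 \right)} \left(-243\right) = \left(-10\right) 52 \left(-243\right) = \left(-520\right) \left(-243\right) = 126360$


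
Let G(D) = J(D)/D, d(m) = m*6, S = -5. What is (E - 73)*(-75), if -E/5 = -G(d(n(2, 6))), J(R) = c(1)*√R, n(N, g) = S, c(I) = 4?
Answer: 5475 + 50*I*√30 ≈ 5475.0 + 273.86*I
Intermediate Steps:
n(N, g) = -5
J(R) = 4*√R
d(m) = 6*m
G(D) = 4/√D (G(D) = (4*√D)/D = 4/√D)
E = -2*I*√30/3 (E = -(-5)*4/√(6*(-5)) = -(-5)*4/√(-30) = -(-5)*4*(-I*√30/30) = -(-5)*(-2*I*√30/15) = -2*I*√30/3 ≈ -3.6515*I)
(E - 73)*(-75) = (-2*I*√30/3 - 73)*(-75) = (-73 - 2*I*√30/3)*(-75) = 5475 + 50*I*√30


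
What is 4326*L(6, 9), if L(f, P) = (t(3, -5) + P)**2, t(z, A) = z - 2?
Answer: 432600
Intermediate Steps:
t(z, A) = -2 + z
L(f, P) = (1 + P)**2 (L(f, P) = ((-2 + 3) + P)**2 = (1 + P)**2)
4326*L(6, 9) = 4326*(1 + 9)**2 = 4326*10**2 = 4326*100 = 432600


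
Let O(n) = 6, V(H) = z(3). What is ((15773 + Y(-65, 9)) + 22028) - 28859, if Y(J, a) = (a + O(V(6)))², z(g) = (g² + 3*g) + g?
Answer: 9167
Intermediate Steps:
z(g) = g² + 4*g
V(H) = 21 (V(H) = 3*(4 + 3) = 3*7 = 21)
Y(J, a) = (6 + a)² (Y(J, a) = (a + 6)² = (6 + a)²)
((15773 + Y(-65, 9)) + 22028) - 28859 = ((15773 + (6 + 9)²) + 22028) - 28859 = ((15773 + 15²) + 22028) - 28859 = ((15773 + 225) + 22028) - 28859 = (15998 + 22028) - 28859 = 38026 - 28859 = 9167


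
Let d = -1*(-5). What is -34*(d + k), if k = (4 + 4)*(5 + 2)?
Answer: -2074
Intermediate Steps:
d = 5
k = 56 (k = 8*7 = 56)
-34*(d + k) = -34*(5 + 56) = -34*61 = -17*122 = -2074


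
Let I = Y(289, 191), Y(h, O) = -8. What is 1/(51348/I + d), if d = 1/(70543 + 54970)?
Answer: -251026/1611210379 ≈ -0.00015580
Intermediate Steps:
I = -8
d = 1/125513 ≈ 7.9673e-6
1/(51348/I + d) = 1/(51348/(-8) + 1/125513) = 1/(51348*(-⅛) + 1/125513) = 1/(-12837/2 + 1/125513) = 1/(-1611210379/251026) = -251026/1611210379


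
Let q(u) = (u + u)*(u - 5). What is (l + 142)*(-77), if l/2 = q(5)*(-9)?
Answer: -10934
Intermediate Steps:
q(u) = 2*u*(-5 + u) (q(u) = (2*u)*(-5 + u) = 2*u*(-5 + u))
l = 0 (l = 2*((2*5*(-5 + 5))*(-9)) = 2*((2*5*0)*(-9)) = 2*(0*(-9)) = 2*0 = 0)
(l + 142)*(-77) = (0 + 142)*(-77) = 142*(-77) = -10934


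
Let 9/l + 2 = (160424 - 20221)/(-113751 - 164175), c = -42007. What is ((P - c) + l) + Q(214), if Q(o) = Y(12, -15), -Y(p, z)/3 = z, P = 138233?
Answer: 125485774341/696055 ≈ 1.8028e+5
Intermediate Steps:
l = -2501334/696055 (l = 9/(-2 + (160424 - 20221)/(-113751 - 164175)) = 9/(-2 + 140203/(-277926)) = 9/(-2 + 140203*(-1/277926)) = 9/(-2 - 140203/277926) = 9/(-696055/277926) = 9*(-277926/696055) = -2501334/696055 ≈ -3.5936)
Y(p, z) = -3*z
Q(o) = 45 (Q(o) = -3*(-15) = 45)
((P - c) + l) + Q(214) = ((138233 - 1*(-42007)) - 2501334/696055) + 45 = ((138233 + 42007) - 2501334/696055) + 45 = (180240 - 2501334/696055) + 45 = 125454451866/696055 + 45 = 125485774341/696055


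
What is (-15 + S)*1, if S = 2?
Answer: -13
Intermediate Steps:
(-15 + S)*1 = (-15 + 2)*1 = -13*1 = -13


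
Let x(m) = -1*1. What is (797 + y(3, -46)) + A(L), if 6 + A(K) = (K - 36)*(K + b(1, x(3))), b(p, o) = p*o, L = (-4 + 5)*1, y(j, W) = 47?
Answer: 838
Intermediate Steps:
x(m) = -1
L = 1 (L = 1*1 = 1)
b(p, o) = o*p
A(K) = -6 + (-1 + K)*(-36 + K) (A(K) = -6 + (K - 36)*(K - 1*1) = -6 + (-36 + K)*(K - 1) = -6 + (-36 + K)*(-1 + K) = -6 + (-1 + K)*(-36 + K))
(797 + y(3, -46)) + A(L) = (797 + 47) + (30 + 1**2 - 37*1) = 844 + (30 + 1 - 37) = 844 - 6 = 838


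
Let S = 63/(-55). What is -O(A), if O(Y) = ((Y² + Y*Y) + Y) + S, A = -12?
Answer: -15117/55 ≈ -274.85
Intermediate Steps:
S = -63/55 (S = 63*(-1/55) = -63/55 ≈ -1.1455)
O(Y) = -63/55 + Y + 2*Y² (O(Y) = ((Y² + Y*Y) + Y) - 63/55 = ((Y² + Y²) + Y) - 63/55 = (2*Y² + Y) - 63/55 = (Y + 2*Y²) - 63/55 = -63/55 + Y + 2*Y²)
-O(A) = -(-63/55 - 12 + 2*(-12)²) = -(-63/55 - 12 + 2*144) = -(-63/55 - 12 + 288) = -1*15117/55 = -15117/55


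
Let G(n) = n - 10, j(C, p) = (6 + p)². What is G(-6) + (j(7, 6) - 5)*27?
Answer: 3737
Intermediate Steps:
G(n) = -10 + n
G(-6) + (j(7, 6) - 5)*27 = (-10 - 6) + ((6 + 6)² - 5)*27 = -16 + (12² - 5)*27 = -16 + (144 - 5)*27 = -16 + 139*27 = -16 + 3753 = 3737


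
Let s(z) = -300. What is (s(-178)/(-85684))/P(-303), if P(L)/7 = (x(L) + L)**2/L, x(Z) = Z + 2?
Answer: -22725/54703064752 ≈ -4.1542e-7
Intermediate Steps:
x(Z) = 2 + Z
P(L) = 7*(2 + 2*L)**2/L (P(L) = 7*(((2 + L) + L)**2/L) = 7*((2 + 2*L)**2/L) = 7*(2 + 2*L)**2/L)
(s(-178)/(-85684))/P(-303) = (-300/(-85684))/((28*(1 - 303)**2/(-303))) = (-300*(-1/85684))/((28*(-1/303)*(-302)**2)) = 75/(21421*((28*(-1/303)*91204))) = 75/(21421*(-2553712/303)) = (75/21421)*(-303/2553712) = -22725/54703064752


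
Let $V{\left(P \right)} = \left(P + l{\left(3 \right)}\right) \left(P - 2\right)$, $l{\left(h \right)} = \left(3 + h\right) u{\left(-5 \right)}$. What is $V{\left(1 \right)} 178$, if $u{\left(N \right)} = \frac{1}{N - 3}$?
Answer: $- \frac{89}{2} \approx -44.5$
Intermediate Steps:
$u{\left(N \right)} = \frac{1}{-3 + N}$
$l{\left(h \right)} = - \frac{3}{8} - \frac{h}{8}$ ($l{\left(h \right)} = \frac{3 + h}{-3 - 5} = \frac{3 + h}{-8} = \left(3 + h\right) \left(- \frac{1}{8}\right) = - \frac{3}{8} - \frac{h}{8}$)
$V{\left(P \right)} = \left(-2 + P\right) \left(- \frac{3}{4} + P\right)$ ($V{\left(P \right)} = \left(P - \frac{3}{4}\right) \left(P - 2\right) = \left(P - \frac{3}{4}\right) \left(-2 + P\right) = \left(- \frac{3}{4} + P\right) \left(-2 + P\right) = \left(-2 + P\right) \left(- \frac{3}{4} + P\right)$)
$V{\left(1 \right)} 178 = \left(\frac{3}{2} + 1^{2} - \frac{11}{4}\right) 178 = \left(\frac{3}{2} + 1 - \frac{11}{4}\right) 178 = \left(- \frac{1}{4}\right) 178 = - \frac{89}{2}$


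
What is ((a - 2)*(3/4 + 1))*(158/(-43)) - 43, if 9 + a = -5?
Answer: 2575/43 ≈ 59.884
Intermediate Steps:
a = -14 (a = -9 - 5 = -14)
((a - 2)*(3/4 + 1))*(158/(-43)) - 43 = ((-14 - 2)*(3/4 + 1))*(158/(-43)) - 43 = (-16*(3*(¼) + 1))*(158*(-1/43)) - 43 = -16*(¾ + 1)*(-158/43) - 43 = -16*7/4*(-158/43) - 43 = -28*(-158/43) - 43 = 4424/43 - 43 = 2575/43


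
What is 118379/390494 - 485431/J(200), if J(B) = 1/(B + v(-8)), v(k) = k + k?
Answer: -34878652177797/390494 ≈ -8.9319e+7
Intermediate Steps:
v(k) = 2*k
J(B) = 1/(-16 + B) (J(B) = 1/(B + 2*(-8)) = 1/(B - 16) = 1/(-16 + B))
118379/390494 - 485431/J(200) = 118379/390494 - 485431/(1/(-16 + 200)) = 118379*(1/390494) - 485431/(1/184) = 118379/390494 - 485431/1/184 = 118379/390494 - 485431*184 = 118379/390494 - 89319304 = -34878652177797/390494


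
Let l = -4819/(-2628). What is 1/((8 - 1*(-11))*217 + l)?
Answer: 2628/10840063 ≈ 0.00024243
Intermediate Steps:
l = 4819/2628 (l = -4819*(-1/2628) = 4819/2628 ≈ 1.8337)
1/((8 - 1*(-11))*217 + l) = 1/((8 - 1*(-11))*217 + 4819/2628) = 1/((8 + 11)*217 + 4819/2628) = 1/(19*217 + 4819/2628) = 1/(4123 + 4819/2628) = 1/(10840063/2628) = 2628/10840063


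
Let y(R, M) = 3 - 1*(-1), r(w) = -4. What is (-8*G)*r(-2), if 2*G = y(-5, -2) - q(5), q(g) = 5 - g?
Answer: 64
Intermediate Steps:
y(R, M) = 4 (y(R, M) = 3 + 1 = 4)
G = 2 (G = (4 - (5 - 1*5))/2 = (4 - (5 - 5))/2 = (4 - 1*0)/2 = (4 + 0)/2 = (1/2)*4 = 2)
(-8*G)*r(-2) = -8*2*(-4) = -16*(-4) = 64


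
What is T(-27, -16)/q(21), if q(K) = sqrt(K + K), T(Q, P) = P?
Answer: -8*sqrt(42)/21 ≈ -2.4689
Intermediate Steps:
q(K) = sqrt(2)*sqrt(K) (q(K) = sqrt(2*K) = sqrt(2)*sqrt(K))
T(-27, -16)/q(21) = -16*sqrt(42)/42 = -8*sqrt(42)/21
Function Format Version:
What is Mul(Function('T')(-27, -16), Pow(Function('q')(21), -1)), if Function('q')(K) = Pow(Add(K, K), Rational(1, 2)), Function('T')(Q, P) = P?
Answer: Mul(Rational(-8, 21), Pow(42, Rational(1, 2))) ≈ -2.4689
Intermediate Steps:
Function('q')(K) = Mul(Pow(2, Rational(1, 2)), Pow(K, Rational(1, 2))) (Function('q')(K) = Pow(Mul(2, K), Rational(1, 2)) = Mul(Pow(2, Rational(1, 2)), Pow(K, Rational(1, 2))))
Mul(Function('T')(-27, -16), Pow(Function('q')(21), -1)) = Mul(-16, Pow(Mul(Pow(2, Rational(1, 2)), Pow(21, Rational(1, 2))), -1)) = Mul(-16, Pow(Pow(42, Rational(1, 2)), -1)) = Mul(-16, Mul(Rational(1, 42), Pow(42, Rational(1, 2)))) = Mul(Rational(-8, 21), Pow(42, Rational(1, 2)))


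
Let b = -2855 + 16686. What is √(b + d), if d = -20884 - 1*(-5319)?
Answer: 17*I*√6 ≈ 41.641*I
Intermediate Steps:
b = 13831
d = -15565 (d = -20884 + 5319 = -15565)
√(b + d) = √(13831 - 15565) = √(-1734) = 17*I*√6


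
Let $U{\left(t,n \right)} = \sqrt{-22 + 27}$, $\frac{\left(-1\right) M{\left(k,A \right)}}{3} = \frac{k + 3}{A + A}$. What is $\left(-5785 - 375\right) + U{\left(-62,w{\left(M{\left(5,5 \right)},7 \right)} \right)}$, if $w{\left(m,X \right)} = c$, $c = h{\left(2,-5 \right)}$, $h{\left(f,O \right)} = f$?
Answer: $-6160 + \sqrt{5} \approx -6157.8$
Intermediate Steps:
$M{\left(k,A \right)} = - \frac{3 \left(3 + k\right)}{2 A}$ ($M{\left(k,A \right)} = - 3 \frac{k + 3}{A + A} = - 3 \frac{3 + k}{2 A} = - \frac{3 \left(3 + k\right)}{2 A}$)
$c = 2$
$w{\left(m,X \right)} = 2$
$U{\left(t,n \right)} = \sqrt{5}$
$\left(-5785 - 375\right) + U{\left(-62,w{\left(M{\left(5,5 \right)},7 \right)} \right)} = \left(-5785 - 375\right) + \sqrt{5} = -6160 + \sqrt{5}$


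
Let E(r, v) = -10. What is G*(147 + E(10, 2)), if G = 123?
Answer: 16851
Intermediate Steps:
G*(147 + E(10, 2)) = 123*(147 - 10) = 123*137 = 16851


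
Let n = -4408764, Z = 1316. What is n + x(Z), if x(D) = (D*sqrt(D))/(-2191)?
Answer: -4408764 - 376*sqrt(329)/313 ≈ -4.4088e+6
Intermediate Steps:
x(D) = -D**(3/2)/2191 (x(D) = D**(3/2)*(-1/2191) = -D**(3/2)/2191)
n + x(Z) = -4408764 - 376*sqrt(329)/313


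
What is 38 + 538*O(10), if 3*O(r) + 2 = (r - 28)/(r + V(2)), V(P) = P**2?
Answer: -11576/21 ≈ -551.24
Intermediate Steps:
O(r) = -2/3 + (-28 + r)/(3*(4 + r)) (O(r) = -2/3 + ((r - 28)/(r + 2**2))/3 = -2/3 + ((-28 + r)/(r + 4))/3 = -2/3 + ((-28 + r)/(4 + r))/3 = -2/3 + (-28 + r)/(3*(4 + r)))
38 + 538*O(10) = 38 + 538*((-36 - 1*10)/(3*(4 + 10))) = 38 + 538*((1/3)*(-36 - 10)/14) = 38 + 538*((1/3)*(1/14)*(-46)) = 38 + 538*(-23/21) = 38 - 12374/21 = -11576/21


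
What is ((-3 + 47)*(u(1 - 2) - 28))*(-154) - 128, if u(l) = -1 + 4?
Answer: 169272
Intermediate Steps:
u(l) = 3
((-3 + 47)*(u(1 - 2) - 28))*(-154) - 128 = ((-3 + 47)*(3 - 28))*(-154) - 128 = (44*(-25))*(-154) - 128 = -1100*(-154) - 128 = 169400 - 128 = 169272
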